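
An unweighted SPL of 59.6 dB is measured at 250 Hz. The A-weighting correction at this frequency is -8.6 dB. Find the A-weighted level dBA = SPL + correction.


A-weighting table: 250 Hz -> -8.6 dB correction
SPL_A = SPL + correction = 59.6 + (-8.6) = 51 dBA


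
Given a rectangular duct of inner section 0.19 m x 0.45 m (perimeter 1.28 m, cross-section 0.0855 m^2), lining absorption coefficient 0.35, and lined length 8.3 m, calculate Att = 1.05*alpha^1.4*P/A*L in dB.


alpha^1.4 = 0.35^1.4 = 0.229983
Attenuation rate = 1.05 * alpha^1.4 * P / A
= 1.05 * 0.229983 * 1.28 / 0.0855 = 3.61517 dB/m
Total Att = 3.61517 * 8.3 = 30.006 dB


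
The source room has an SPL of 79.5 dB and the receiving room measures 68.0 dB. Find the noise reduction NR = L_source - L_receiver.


NR = L_source - L_receiver (difference between source and receiving room levels)
NR = 79.5 - 68.0 = 11.5 dB


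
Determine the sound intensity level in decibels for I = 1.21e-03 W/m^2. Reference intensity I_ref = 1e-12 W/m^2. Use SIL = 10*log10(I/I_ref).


I / I_ref = 1.21e-03 / 1e-12 = 1.21e+09
SIL = 10 * log10(1.21e+09) = 90.828 dB


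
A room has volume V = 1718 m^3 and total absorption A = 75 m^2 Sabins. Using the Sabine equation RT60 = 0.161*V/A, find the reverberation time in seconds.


RT60 = 0.161 * 1718 / 75 = 3.688 s


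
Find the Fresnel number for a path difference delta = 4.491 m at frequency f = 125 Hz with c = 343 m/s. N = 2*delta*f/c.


N = 2*delta*f/c = 2*delta/lambda, where lambda = c/f
lambda = 343 / 125 = 2.744 m
N = 2 * 4.491 / 2.744 = 3.2733


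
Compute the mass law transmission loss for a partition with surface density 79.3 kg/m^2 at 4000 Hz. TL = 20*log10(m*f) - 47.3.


m * f = 79.3 * 4000 = 317200
20*log10(317200) = 110.027 dB
TL = 110.027 - 47.3 = 62.727 dB


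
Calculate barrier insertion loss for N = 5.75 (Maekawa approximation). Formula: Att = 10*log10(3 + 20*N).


3 + 20*N = 3 + 20*5.75 = 118
Att = 10*log10(118) = 20.719 dB


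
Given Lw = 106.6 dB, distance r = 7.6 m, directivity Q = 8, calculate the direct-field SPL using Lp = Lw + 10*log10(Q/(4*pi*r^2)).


4*pi*r^2 = 4*pi*7.6^2 = 725.834 m^2
Q / (4*pi*r^2) = 8 / 725.834 = 0.0110218
Lp = 106.6 + 10*log10(0.0110218) = 87.023 dB


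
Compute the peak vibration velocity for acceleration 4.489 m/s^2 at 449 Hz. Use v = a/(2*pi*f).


omega = 2*pi*f = 2*pi*449 = 2821.15 rad/s
v = a / omega = 4.489 / 2821.15 = 0.0015912 m/s


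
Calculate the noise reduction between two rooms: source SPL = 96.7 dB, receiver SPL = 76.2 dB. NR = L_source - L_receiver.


NR = L_source - L_receiver (difference between source and receiving room levels)
NR = 96.7 - 76.2 = 20.5 dB


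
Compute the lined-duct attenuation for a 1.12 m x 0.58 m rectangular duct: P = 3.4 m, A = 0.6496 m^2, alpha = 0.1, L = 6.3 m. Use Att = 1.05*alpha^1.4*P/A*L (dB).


alpha^1.4 = 0.1^1.4 = 0.0398107
Attenuation rate = 1.05 * alpha^1.4 * P / A
= 1.05 * 0.0398107 * 3.4 / 0.6496 = 0.218787 dB/m
Total Att = 0.218787 * 6.3 = 1.3784 dB


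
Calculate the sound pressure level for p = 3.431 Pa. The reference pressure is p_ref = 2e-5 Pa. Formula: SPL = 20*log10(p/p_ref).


p / p_ref = 3.431 / 2e-5 = 171550
SPL = 20 * log10(171550) = 104.69 dB


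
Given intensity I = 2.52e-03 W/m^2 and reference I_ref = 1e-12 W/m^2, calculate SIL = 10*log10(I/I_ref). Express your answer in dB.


I / I_ref = 2.52e-03 / 1e-12 = 2.52e+09
SIL = 10 * log10(2.52e+09) = 94.014 dB


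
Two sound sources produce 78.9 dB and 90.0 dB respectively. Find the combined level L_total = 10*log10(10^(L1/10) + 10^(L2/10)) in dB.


10^(78.9/10) = 7.76247e+07
10^(90.0/10) = 1e+09
Sum = 7.76247e+07 + 1e+09 = 1.07762e+09
L_total = 10*log10(1.07762e+09) = 90.325 dB


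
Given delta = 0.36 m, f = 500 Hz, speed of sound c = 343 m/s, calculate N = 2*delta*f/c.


N = 2*delta*f/c = 2*delta/lambda, where lambda = c/f
lambda = 343 / 500 = 0.686 m
N = 2 * 0.36 / 0.686 = 1.0496


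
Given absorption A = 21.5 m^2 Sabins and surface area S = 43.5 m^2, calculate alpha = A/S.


Absorption coefficient = absorbed power / incident power
alpha = A / S = 21.5 / 43.5 = 0.49425


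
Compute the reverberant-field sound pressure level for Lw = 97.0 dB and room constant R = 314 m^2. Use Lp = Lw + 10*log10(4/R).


4/R = 4/314 = 0.0127389
Lp = 97.0 + 10*log10(0.0127389) = 78.051 dB


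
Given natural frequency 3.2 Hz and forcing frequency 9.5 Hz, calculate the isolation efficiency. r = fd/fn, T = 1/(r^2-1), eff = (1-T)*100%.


r = 9.5 / 3.2 = 2.96875
r^2 - 1 = 2.96875^2 - 1 = 7.81348
T = 1/7.81348 = 0.127984
Efficiency = (1 - 0.127984)*100 = 87.202 %


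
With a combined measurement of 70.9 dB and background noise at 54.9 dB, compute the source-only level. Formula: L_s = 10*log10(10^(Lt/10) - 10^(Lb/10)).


10^(70.9/10) = 1.23027e+07
10^(54.9/10) = 309030
Difference = 1.23027e+07 - 309030 = 1.19937e+07
L_source = 10*log10(1.19937e+07) = 70.79 dB


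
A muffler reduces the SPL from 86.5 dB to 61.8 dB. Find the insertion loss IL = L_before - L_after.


Insertion loss = SPL without muffler - SPL with muffler
IL = 86.5 - 61.8 = 24.7 dB


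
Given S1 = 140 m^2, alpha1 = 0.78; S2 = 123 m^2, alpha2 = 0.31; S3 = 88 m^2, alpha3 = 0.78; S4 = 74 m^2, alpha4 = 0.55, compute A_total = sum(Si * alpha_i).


140 * 0.78 = 109.2
123 * 0.31 = 38.13
88 * 0.78 = 68.64
74 * 0.55 = 40.7
A_total = 109.2 + 38.13 + 68.64 + 40.7 = 256.67 m^2


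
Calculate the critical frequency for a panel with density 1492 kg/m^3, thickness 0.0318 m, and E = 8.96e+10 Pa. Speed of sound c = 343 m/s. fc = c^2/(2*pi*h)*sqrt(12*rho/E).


12*rho/E = 12*1492/8.96e+10 = 1.99821e-07
sqrt(12*rho/E) = sqrt(1.99821e-07) = 0.000447013
c^2/(2*pi*h) = 343^2/(2*pi*0.0318) = 588818
fc = 588818 * 0.000447013 = 263.21 Hz


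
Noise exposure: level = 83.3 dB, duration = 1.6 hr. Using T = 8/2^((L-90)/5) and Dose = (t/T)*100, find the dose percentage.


T_allowed = 8 / 2^((83.3 - 90)/5) = 20.2521 hr
Dose = 1.6 / 20.2521 * 100 = 7.9004 %


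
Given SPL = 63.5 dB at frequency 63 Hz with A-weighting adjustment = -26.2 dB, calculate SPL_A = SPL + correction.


A-weighting table: 63 Hz -> -26.2 dB correction
SPL_A = SPL + correction = 63.5 + (-26.2) = 37.3 dBA


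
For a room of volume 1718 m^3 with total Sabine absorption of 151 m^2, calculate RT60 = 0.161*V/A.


RT60 = 0.161 * 1718 / 151 = 1.8318 s


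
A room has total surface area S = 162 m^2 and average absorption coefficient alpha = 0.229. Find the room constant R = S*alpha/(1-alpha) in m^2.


R = 162 * 0.229 / (1 - 0.229) = 48.117 m^2


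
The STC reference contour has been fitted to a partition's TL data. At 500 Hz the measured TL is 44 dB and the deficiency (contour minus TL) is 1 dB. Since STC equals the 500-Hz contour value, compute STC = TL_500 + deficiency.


By ASTM E413, STC = value of the fitted reference contour at 500 Hz.
Contour value at 500 Hz = TL_500 + deficiency = 44 + 1 = 45
STC = 45


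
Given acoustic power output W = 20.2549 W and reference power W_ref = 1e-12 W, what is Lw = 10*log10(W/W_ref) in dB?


W / W_ref = 20.2549 / 1e-12 = 2.02549e+13
Lw = 10 * log10(2.02549e+13) = 133.07 dB


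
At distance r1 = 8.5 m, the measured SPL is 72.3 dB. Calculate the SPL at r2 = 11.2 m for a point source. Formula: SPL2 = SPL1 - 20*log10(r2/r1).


r2/r1 = 11.2/8.5 = 1.31765
Correction = 20*log10(1.31765) = 2.396 dB
SPL2 = 72.3 - 2.396 = 69.904 dB


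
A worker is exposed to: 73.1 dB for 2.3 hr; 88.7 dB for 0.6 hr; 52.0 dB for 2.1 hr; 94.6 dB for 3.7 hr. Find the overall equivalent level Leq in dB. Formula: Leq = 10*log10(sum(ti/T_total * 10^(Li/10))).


T_total = 2.3 + 0.6 + 2.1 + 3.7 = 8.7 hr
(2.3/8.7) * 10^(73.1/10) = 5.3977e+06
(0.6/8.7) * 10^(88.7/10) = 5.11248e+07
(2.1/8.7) * 10^(52.0/10) = 38256
(3.7/8.7) * 10^(94.6/10) = 1.22654e+09
Sum = 5.3977e+06 + 5.11248e+07 + 38256 + 1.22654e+09 = 1.2831e+09
Leq = 10*log10(1.2831e+09) = 91.083 dB


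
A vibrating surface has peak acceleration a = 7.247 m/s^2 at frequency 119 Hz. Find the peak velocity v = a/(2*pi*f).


omega = 2*pi*f = 2*pi*119 = 747.699 rad/s
v = a / omega = 7.247 / 747.699 = 0.0096924 m/s


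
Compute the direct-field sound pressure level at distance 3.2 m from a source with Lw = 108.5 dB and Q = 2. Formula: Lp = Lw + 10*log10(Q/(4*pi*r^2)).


4*pi*r^2 = 4*pi*3.2^2 = 128.68 m^2
Q / (4*pi*r^2) = 2 / 128.68 = 0.0155424
Lp = 108.5 + 10*log10(0.0155424) = 90.415 dB


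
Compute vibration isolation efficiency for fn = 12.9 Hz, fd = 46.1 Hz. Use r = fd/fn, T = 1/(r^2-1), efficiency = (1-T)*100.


r = 46.1 / 12.9 = 3.57364
r^2 - 1 = 3.57364^2 - 1 = 11.7709
T = 1/11.7709 = 0.0849553
Efficiency = (1 - 0.0849553)*100 = 91.504 %


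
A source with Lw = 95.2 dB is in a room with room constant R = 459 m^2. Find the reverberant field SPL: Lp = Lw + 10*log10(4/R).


4/R = 4/459 = 0.0087146
Lp = 95.2 + 10*log10(0.0087146) = 74.602 dB


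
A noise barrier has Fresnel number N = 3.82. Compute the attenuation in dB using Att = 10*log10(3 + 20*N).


3 + 20*N = 3 + 20*3.82 = 79.4
Att = 10*log10(79.4) = 18.998 dB


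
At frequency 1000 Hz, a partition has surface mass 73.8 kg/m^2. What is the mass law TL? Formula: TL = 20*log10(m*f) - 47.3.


m * f = 73.8 * 1000 = 73800
20*log10(73800) = 97.3611 dB
TL = 97.3611 - 47.3 = 50.061 dB


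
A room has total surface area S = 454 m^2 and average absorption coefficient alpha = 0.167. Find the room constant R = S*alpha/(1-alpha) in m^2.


R = 454 * 0.167 / (1 - 0.167) = 91.018 m^2


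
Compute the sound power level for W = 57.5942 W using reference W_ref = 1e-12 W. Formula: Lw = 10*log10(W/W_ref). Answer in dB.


W / W_ref = 57.5942 / 1e-12 = 5.75942e+13
Lw = 10 * log10(5.75942e+13) = 137.6 dB


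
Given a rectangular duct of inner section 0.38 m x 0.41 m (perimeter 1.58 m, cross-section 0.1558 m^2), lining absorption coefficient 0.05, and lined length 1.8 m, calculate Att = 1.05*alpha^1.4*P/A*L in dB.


alpha^1.4 = 0.05^1.4 = 0.0150854
Attenuation rate = 1.05 * alpha^1.4 * P / A
= 1.05 * 0.0150854 * 1.58 / 0.1558 = 0.160633 dB/m
Total Att = 0.160633 * 1.8 = 0.28914 dB


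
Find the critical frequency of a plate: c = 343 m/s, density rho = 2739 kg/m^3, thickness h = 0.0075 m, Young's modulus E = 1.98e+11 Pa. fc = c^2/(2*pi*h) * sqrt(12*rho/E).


12*rho/E = 12*2739/1.98e+11 = 1.66e-07
sqrt(12*rho/E) = sqrt(1.66e-07) = 0.000407431
c^2/(2*pi*h) = 343^2/(2*pi*0.0075) = 2.49659e+06
fc = 2.49659e+06 * 0.000407431 = 1017.2 Hz


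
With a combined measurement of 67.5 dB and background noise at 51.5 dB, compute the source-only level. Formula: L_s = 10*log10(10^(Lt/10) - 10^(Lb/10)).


10^(67.5/10) = 5.62341e+06
10^(51.5/10) = 141254
Difference = 5.62341e+06 - 141254 = 5.48216e+06
L_source = 10*log10(5.48216e+06) = 67.39 dB


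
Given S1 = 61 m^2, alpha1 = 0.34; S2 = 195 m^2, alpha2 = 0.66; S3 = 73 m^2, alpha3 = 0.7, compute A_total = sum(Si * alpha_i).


61 * 0.34 = 20.74
195 * 0.66 = 128.7
73 * 0.7 = 51.1
A_total = 20.74 + 128.7 + 51.1 = 200.54 m^2


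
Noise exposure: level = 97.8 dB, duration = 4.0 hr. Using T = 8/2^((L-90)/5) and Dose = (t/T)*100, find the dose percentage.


T_allowed = 8 / 2^((97.8 - 90)/5) = 2.71321 hr
Dose = 4.0 / 2.71321 * 100 = 147.43 %


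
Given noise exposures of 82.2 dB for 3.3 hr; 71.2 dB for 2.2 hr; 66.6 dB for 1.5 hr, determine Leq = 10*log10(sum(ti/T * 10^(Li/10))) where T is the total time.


T_total = 3.3 + 2.2 + 1.5 = 7.0 hr
(3.3/7.0) * 10^(82.2/10) = 7.82377e+07
(2.2/7.0) * 10^(71.2/10) = 4.14309e+06
(1.5/7.0) * 10^(66.6/10) = 979475
Sum = 7.82377e+07 + 4.14309e+06 + 979475 = 8.33603e+07
Leq = 10*log10(8.33603e+07) = 79.21 dB


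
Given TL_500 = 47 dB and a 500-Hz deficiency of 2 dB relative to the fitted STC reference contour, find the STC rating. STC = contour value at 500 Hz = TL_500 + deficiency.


By ASTM E413, STC = value of the fitted reference contour at 500 Hz.
Contour value at 500 Hz = TL_500 + deficiency = 47 + 2 = 49
STC = 49


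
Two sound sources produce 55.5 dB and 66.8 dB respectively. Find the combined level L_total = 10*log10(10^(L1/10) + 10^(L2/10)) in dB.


10^(55.5/10) = 354813
10^(66.8/10) = 4.7863e+06
Sum = 354813 + 4.7863e+06 = 5.14111e+06
L_total = 10*log10(5.14111e+06) = 67.111 dB


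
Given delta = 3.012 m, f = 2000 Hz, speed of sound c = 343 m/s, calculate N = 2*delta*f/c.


N = 2*delta*f/c = 2*delta/lambda, where lambda = c/f
lambda = 343 / 2000 = 0.1715 m
N = 2 * 3.012 / 0.1715 = 35.125


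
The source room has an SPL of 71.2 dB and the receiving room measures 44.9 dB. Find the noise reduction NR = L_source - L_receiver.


NR = L_source - L_receiver (difference between source and receiving room levels)
NR = 71.2 - 44.9 = 26.3 dB


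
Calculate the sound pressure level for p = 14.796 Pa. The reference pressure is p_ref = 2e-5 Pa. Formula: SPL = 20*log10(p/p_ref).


p / p_ref = 14.796 / 2e-5 = 739800
SPL = 20 * log10(739800) = 117.38 dB


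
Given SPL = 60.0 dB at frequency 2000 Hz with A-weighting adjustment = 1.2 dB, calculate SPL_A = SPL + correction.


A-weighting table: 2000 Hz -> 1.2 dB correction
SPL_A = SPL + correction = 60.0 + (1.2) = 61.2 dBA


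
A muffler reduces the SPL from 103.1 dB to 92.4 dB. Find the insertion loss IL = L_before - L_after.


Insertion loss = SPL without muffler - SPL with muffler
IL = 103.1 - 92.4 = 10.7 dB


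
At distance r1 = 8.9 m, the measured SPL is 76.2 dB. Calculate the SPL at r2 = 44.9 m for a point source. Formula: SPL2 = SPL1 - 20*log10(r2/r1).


r2/r1 = 44.9/8.9 = 5.04494
Correction = 20*log10(5.04494) = 14.0571 dB
SPL2 = 76.2 - 14.0571 = 62.143 dB


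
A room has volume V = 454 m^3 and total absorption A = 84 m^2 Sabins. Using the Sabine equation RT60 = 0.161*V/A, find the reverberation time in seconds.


RT60 = 0.161 * 454 / 84 = 0.87017 s


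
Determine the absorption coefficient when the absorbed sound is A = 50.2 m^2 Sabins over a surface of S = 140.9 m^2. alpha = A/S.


Absorption coefficient = absorbed power / incident power
alpha = A / S = 50.2 / 140.9 = 0.35628


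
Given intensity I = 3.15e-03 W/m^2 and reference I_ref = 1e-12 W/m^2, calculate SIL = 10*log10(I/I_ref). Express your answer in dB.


I / I_ref = 3.15e-03 / 1e-12 = 3.15e+09
SIL = 10 * log10(3.15e+09) = 94.983 dB


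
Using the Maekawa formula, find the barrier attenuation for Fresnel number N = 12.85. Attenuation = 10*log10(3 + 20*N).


3 + 20*N = 3 + 20*12.85 = 260
Att = 10*log10(260) = 24.15 dB


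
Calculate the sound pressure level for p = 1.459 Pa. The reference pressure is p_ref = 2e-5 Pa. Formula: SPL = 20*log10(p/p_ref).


p / p_ref = 1.459 / 2e-5 = 72950
SPL = 20 * log10(72950) = 97.261 dB


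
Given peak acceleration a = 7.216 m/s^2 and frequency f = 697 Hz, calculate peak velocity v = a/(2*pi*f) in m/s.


omega = 2*pi*f = 2*pi*697 = 4379.38 rad/s
v = a / omega = 7.216 / 4379.38 = 0.0016477 m/s


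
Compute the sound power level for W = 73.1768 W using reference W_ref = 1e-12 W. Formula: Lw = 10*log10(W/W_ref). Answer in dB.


W / W_ref = 73.1768 / 1e-12 = 7.31768e+13
Lw = 10 * log10(7.31768e+13) = 138.64 dB


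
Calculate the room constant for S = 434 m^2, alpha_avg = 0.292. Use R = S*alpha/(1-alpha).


R = 434 * 0.292 / (1 - 0.292) = 178.99 m^2


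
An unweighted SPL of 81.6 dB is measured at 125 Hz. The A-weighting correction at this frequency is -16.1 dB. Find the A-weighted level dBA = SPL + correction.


A-weighting table: 125 Hz -> -16.1 dB correction
SPL_A = SPL + correction = 81.6 + (-16.1) = 65.5 dBA


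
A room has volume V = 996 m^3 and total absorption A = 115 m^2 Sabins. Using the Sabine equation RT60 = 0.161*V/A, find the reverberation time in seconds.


RT60 = 0.161 * 996 / 115 = 1.3944 s


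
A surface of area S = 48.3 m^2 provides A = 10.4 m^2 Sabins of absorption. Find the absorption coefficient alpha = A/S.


Absorption coefficient = absorbed power / incident power
alpha = A / S = 10.4 / 48.3 = 0.21532


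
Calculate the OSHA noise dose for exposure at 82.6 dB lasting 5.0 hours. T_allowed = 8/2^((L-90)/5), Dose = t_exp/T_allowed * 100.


T_allowed = 8 / 2^((82.6 - 90)/5) = 22.3159 hr
Dose = 5.0 / 22.3159 * 100 = 22.406 %


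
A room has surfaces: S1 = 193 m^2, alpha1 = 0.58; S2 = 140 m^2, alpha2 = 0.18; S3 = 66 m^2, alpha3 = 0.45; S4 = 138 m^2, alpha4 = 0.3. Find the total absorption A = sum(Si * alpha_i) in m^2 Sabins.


193 * 0.58 = 111.94
140 * 0.18 = 25.2
66 * 0.45 = 29.7
138 * 0.3 = 41.4
A_total = 111.94 + 25.2 + 29.7 + 41.4 = 208.24 m^2


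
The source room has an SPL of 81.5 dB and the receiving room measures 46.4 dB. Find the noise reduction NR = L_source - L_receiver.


NR = L_source - L_receiver (difference between source and receiving room levels)
NR = 81.5 - 46.4 = 35.1 dB


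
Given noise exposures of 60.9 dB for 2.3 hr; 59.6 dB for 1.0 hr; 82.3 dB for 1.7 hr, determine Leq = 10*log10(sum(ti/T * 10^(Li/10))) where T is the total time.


T_total = 2.3 + 1.0 + 1.7 = 5.0 hr
(2.3/5.0) * 10^(60.9/10) = 565924
(1.0/5.0) * 10^(59.6/10) = 182402
(1.7/5.0) * 10^(82.3/10) = 5.77403e+07
Sum = 565924 + 182402 + 5.77403e+07 = 5.84886e+07
Leq = 10*log10(5.84886e+07) = 77.671 dB


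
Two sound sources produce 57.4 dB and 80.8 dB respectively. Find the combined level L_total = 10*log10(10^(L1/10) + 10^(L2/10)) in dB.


10^(57.4/10) = 549541
10^(80.8/10) = 1.20226e+08
Sum = 549541 + 1.20226e+08 = 1.20776e+08
L_total = 10*log10(1.20776e+08) = 80.82 dB


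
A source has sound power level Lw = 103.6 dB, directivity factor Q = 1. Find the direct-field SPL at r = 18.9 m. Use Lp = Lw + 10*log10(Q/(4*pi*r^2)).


4*pi*r^2 = 4*pi*18.9^2 = 4488.83 m^2
Q / (4*pi*r^2) = 1 / 4488.83 = 0.000222775
Lp = 103.6 + 10*log10(0.000222775) = 67.079 dB


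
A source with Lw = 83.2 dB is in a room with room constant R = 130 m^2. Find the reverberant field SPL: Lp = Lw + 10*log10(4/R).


4/R = 4/130 = 0.0307692
Lp = 83.2 + 10*log10(0.0307692) = 68.081 dB


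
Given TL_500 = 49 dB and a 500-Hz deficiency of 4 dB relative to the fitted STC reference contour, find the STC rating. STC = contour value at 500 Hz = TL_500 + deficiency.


By ASTM E413, STC = value of the fitted reference contour at 500 Hz.
Contour value at 500 Hz = TL_500 + deficiency = 49 + 4 = 53
STC = 53


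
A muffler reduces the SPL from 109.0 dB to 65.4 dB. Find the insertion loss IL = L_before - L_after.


Insertion loss = SPL without muffler - SPL with muffler
IL = 109.0 - 65.4 = 43.6 dB


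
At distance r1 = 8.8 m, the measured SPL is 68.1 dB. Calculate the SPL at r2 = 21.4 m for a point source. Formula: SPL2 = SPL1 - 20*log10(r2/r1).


r2/r1 = 21.4/8.8 = 2.43182
Correction = 20*log10(2.43182) = 7.71863 dB
SPL2 = 68.1 - 7.71863 = 60.381 dB


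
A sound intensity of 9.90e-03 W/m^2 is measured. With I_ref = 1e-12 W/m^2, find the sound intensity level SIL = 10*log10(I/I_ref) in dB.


I / I_ref = 9.90e-03 / 1e-12 = 9.9e+09
SIL = 10 * log10(9.9e+09) = 99.956 dB


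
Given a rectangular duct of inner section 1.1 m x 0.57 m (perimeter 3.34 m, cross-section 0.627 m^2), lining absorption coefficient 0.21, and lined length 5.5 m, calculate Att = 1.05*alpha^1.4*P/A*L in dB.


alpha^1.4 = 0.21^1.4 = 0.112488
Attenuation rate = 1.05 * alpha^1.4 * P / A
= 1.05 * 0.112488 * 3.34 / 0.627 = 0.629179 dB/m
Total Att = 0.629179 * 5.5 = 3.4605 dB


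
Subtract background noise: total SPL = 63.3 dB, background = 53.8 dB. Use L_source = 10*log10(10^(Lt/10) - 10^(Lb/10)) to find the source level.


10^(63.3/10) = 2.13796e+06
10^(53.8/10) = 239883
Difference = 2.13796e+06 - 239883 = 1.89808e+06
L_source = 10*log10(1.89808e+06) = 62.783 dB


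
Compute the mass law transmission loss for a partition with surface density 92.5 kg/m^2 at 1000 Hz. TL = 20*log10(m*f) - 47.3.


m * f = 92.5 * 1000 = 92500
20*log10(92500) = 99.3228 dB
TL = 99.3228 - 47.3 = 52.023 dB


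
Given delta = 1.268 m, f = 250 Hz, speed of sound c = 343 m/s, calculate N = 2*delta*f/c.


N = 2*delta*f/c = 2*delta/lambda, where lambda = c/f
lambda = 343 / 250 = 1.372 m
N = 2 * 1.268 / 1.372 = 1.8484


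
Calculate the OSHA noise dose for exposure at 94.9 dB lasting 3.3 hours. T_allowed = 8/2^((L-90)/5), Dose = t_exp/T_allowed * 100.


T_allowed = 8 / 2^((94.9 - 90)/5) = 4.05584 hr
Dose = 3.3 / 4.05584 * 100 = 81.364 %


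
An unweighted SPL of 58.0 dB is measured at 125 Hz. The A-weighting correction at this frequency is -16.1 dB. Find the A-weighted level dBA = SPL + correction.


A-weighting table: 125 Hz -> -16.1 dB correction
SPL_A = SPL + correction = 58.0 + (-16.1) = 41.9 dBA


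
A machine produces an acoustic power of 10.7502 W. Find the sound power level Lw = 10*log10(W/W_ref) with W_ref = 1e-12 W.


W / W_ref = 10.7502 / 1e-12 = 1.07502e+13
Lw = 10 * log10(1.07502e+13) = 130.31 dB


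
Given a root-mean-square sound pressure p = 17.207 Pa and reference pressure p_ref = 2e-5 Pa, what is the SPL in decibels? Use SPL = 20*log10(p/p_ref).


p / p_ref = 17.207 / 2e-5 = 860350
SPL = 20 * log10(860350) = 118.69 dB


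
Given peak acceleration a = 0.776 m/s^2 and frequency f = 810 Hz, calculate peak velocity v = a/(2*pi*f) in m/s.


omega = 2*pi*f = 2*pi*810 = 5089.38 rad/s
v = a / omega = 0.776 / 5089.38 = 0.00015247 m/s


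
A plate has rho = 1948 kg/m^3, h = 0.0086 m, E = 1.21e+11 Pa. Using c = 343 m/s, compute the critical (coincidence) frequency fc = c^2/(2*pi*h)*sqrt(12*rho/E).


12*rho/E = 12*1948/1.21e+11 = 1.9319e-07
sqrt(12*rho/E) = sqrt(1.9319e-07) = 0.000439534
c^2/(2*pi*h) = 343^2/(2*pi*0.0086) = 2.17726e+06
fc = 2.17726e+06 * 0.000439534 = 956.98 Hz


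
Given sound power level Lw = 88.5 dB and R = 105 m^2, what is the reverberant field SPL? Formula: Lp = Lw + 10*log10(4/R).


4/R = 4/105 = 0.0380952
Lp = 88.5 + 10*log10(0.0380952) = 74.309 dB


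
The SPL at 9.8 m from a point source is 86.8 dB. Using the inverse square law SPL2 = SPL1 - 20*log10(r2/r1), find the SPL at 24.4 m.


r2/r1 = 24.4/9.8 = 2.4898
Correction = 20*log10(2.4898) = 7.92329 dB
SPL2 = 86.8 - 7.92329 = 78.877 dB


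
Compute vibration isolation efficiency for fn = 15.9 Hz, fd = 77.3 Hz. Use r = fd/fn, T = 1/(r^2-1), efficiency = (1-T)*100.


r = 77.3 / 15.9 = 4.86164
r^2 - 1 = 4.86164^2 - 1 = 22.6355
T = 1/22.6355 = 0.0441784
Efficiency = (1 - 0.0441784)*100 = 95.582 %


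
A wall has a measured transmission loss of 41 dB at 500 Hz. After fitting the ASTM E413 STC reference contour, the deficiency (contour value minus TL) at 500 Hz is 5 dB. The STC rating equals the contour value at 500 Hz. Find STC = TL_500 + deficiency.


By ASTM E413, STC = value of the fitted reference contour at 500 Hz.
Contour value at 500 Hz = TL_500 + deficiency = 41 + 5 = 46
STC = 46


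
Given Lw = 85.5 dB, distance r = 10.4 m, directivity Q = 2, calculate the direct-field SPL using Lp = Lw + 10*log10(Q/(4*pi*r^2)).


4*pi*r^2 = 4*pi*10.4^2 = 1359.18 m^2
Q / (4*pi*r^2) = 2 / 1359.18 = 0.00147148
Lp = 85.5 + 10*log10(0.00147148) = 57.178 dB


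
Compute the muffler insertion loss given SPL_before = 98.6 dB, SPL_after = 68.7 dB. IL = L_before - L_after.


Insertion loss = SPL without muffler - SPL with muffler
IL = 98.6 - 68.7 = 29.9 dB


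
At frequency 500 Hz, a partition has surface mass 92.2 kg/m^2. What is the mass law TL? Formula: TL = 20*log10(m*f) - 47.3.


m * f = 92.2 * 500 = 46100
20*log10(46100) = 93.274 dB
TL = 93.274 - 47.3 = 45.974 dB


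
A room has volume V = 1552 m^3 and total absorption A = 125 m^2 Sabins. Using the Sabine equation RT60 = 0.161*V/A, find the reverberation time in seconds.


RT60 = 0.161 * 1552 / 125 = 1.999 s


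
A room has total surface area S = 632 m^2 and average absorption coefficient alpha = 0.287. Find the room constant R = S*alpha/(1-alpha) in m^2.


R = 632 * 0.287 / (1 - 0.287) = 254.4 m^2


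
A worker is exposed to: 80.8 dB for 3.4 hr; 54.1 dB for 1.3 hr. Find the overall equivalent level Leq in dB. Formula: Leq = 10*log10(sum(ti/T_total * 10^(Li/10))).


T_total = 3.4 + 1.3 = 4.7 hr
(3.4/4.7) * 10^(80.8/10) = 8.69723e+07
(1.3/4.7) * 10^(54.1/10) = 71096.1
Sum = 8.69723e+07 + 71096.1 = 8.70434e+07
Leq = 10*log10(8.70434e+07) = 79.397 dB


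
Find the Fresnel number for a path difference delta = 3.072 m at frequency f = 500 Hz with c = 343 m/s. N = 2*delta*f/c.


N = 2*delta*f/c = 2*delta/lambda, where lambda = c/f
lambda = 343 / 500 = 0.686 m
N = 2 * 3.072 / 0.686 = 8.9563


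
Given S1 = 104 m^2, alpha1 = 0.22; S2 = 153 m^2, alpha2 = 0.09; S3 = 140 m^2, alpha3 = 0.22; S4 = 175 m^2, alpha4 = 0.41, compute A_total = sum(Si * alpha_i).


104 * 0.22 = 22.88
153 * 0.09 = 13.77
140 * 0.22 = 30.8
175 * 0.41 = 71.75
A_total = 22.88 + 13.77 + 30.8 + 71.75 = 139.2 m^2


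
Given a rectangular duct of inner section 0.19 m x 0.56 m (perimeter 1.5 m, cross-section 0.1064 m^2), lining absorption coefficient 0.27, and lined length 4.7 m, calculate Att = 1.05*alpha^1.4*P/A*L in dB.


alpha^1.4 = 0.27^1.4 = 0.159922
Attenuation rate = 1.05 * alpha^1.4 * P / A
= 1.05 * 0.159922 * 1.5 / 0.1064 = 2.36727 dB/m
Total Att = 2.36727 * 4.7 = 11.126 dB


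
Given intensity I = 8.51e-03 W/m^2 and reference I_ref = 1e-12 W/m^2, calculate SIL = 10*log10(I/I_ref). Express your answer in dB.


I / I_ref = 8.51e-03 / 1e-12 = 8.51e+09
SIL = 10 * log10(8.51e+09) = 99.299 dB


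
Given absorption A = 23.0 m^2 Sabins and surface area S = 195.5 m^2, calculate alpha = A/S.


Absorption coefficient = absorbed power / incident power
alpha = A / S = 23.0 / 195.5 = 0.11765


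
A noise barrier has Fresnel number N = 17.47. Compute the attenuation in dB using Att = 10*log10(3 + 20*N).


3 + 20*N = 3 + 20*17.47 = 352.4
Att = 10*log10(352.4) = 25.47 dB


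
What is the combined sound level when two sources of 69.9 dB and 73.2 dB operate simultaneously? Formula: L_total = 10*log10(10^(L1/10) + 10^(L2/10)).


10^(69.9/10) = 9.77237e+06
10^(73.2/10) = 2.0893e+07
Sum = 9.77237e+06 + 2.0893e+07 = 3.06654e+07
L_total = 10*log10(3.06654e+07) = 74.866 dB


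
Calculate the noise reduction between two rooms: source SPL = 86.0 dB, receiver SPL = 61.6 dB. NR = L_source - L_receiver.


NR = L_source - L_receiver (difference between source and receiving room levels)
NR = 86.0 - 61.6 = 24.4 dB


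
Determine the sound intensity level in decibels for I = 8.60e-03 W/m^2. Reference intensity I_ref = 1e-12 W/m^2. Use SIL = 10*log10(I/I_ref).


I / I_ref = 8.60e-03 / 1e-12 = 8.6e+09
SIL = 10 * log10(8.6e+09) = 99.345 dB


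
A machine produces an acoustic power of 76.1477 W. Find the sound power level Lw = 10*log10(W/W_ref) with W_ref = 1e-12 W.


W / W_ref = 76.1477 / 1e-12 = 7.61477e+13
Lw = 10 * log10(7.61477e+13) = 138.82 dB


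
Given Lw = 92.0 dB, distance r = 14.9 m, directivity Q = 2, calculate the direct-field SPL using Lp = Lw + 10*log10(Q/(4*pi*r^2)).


4*pi*r^2 = 4*pi*14.9^2 = 2789.86 m^2
Q / (4*pi*r^2) = 2 / 2789.86 = 0.000716882
Lp = 92.0 + 10*log10(0.000716882) = 60.554 dB


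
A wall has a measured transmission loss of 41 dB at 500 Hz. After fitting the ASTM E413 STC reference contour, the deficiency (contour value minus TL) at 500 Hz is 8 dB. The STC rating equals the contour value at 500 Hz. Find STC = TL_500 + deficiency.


By ASTM E413, STC = value of the fitted reference contour at 500 Hz.
Contour value at 500 Hz = TL_500 + deficiency = 41 + 8 = 49
STC = 49


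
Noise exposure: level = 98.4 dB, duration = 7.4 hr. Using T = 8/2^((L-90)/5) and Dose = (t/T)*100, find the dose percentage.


T_allowed = 8 / 2^((98.4 - 90)/5) = 2.49666 hr
Dose = 7.4 / 2.49666 * 100 = 296.4 %


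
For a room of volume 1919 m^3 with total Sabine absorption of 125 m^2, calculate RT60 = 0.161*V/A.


RT60 = 0.161 * 1919 / 125 = 2.4717 s


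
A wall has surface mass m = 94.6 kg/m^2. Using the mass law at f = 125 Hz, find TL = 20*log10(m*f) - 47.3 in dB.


m * f = 94.6 * 125 = 11825
20*log10(11825) = 81.456 dB
TL = 81.456 - 47.3 = 34.156 dB


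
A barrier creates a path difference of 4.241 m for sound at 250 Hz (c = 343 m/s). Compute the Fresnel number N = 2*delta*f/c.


N = 2*delta*f/c = 2*delta/lambda, where lambda = c/f
lambda = 343 / 250 = 1.372 m
N = 2 * 4.241 / 1.372 = 6.1822


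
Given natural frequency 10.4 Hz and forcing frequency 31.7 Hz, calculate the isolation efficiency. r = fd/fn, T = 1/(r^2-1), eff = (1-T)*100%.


r = 31.7 / 10.4 = 3.04808
r^2 - 1 = 3.04808^2 - 1 = 8.29079
T = 1/8.29079 = 0.120616
Efficiency = (1 - 0.120616)*100 = 87.938 %


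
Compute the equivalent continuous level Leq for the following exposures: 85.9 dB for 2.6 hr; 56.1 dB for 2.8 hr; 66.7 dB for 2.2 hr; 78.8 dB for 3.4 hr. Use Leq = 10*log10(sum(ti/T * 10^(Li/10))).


T_total = 2.6 + 2.8 + 2.2 + 3.4 = 11.0 hr
(2.6/11.0) * 10^(85.9/10) = 9.19561e+07
(2.8/11.0) * 10^(56.1/10) = 103697
(2.2/11.0) * 10^(66.7/10) = 935470
(3.4/11.0) * 10^(78.8/10) = 2.34469e+07
Sum = 9.19561e+07 + 103697 + 935470 + 2.34469e+07 = 1.16442e+08
Leq = 10*log10(1.16442e+08) = 80.661 dB


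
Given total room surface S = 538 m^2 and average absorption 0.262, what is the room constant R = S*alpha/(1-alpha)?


R = 538 * 0.262 / (1 - 0.262) = 191 m^2


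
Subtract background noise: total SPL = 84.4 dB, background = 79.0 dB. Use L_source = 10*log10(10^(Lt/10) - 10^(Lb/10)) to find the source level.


10^(84.4/10) = 2.75423e+08
10^(79.0/10) = 7.94328e+07
Difference = 2.75423e+08 - 7.94328e+07 = 1.9599e+08
L_source = 10*log10(1.9599e+08) = 82.922 dB


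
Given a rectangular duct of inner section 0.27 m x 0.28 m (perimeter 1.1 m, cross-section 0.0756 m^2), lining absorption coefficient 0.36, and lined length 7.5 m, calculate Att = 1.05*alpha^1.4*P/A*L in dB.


alpha^1.4 = 0.36^1.4 = 0.239234
Attenuation rate = 1.05 * alpha^1.4 * P / A
= 1.05 * 0.239234 * 1.1 / 0.0756 = 3.65496 dB/m
Total Att = 3.65496 * 7.5 = 27.412 dB


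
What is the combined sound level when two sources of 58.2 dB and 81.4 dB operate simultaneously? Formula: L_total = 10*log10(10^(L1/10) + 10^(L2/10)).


10^(58.2/10) = 660693
10^(81.4/10) = 1.38038e+08
Sum = 660693 + 1.38038e+08 = 1.38699e+08
L_total = 10*log10(1.38699e+08) = 81.421 dB


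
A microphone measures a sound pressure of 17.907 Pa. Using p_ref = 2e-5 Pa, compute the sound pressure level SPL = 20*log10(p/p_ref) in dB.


p / p_ref = 17.907 / 2e-5 = 895350
SPL = 20 * log10(895350) = 119.04 dB


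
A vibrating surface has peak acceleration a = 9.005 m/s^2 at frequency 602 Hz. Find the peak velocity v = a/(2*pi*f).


omega = 2*pi*f = 2*pi*602 = 3782.48 rad/s
v = a / omega = 9.005 / 3782.48 = 0.0023807 m/s


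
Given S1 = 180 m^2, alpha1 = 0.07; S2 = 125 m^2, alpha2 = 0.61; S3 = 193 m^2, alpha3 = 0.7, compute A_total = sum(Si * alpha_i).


180 * 0.07 = 12.6
125 * 0.61 = 76.25
193 * 0.7 = 135.1
A_total = 12.6 + 76.25 + 135.1 = 223.95 m^2


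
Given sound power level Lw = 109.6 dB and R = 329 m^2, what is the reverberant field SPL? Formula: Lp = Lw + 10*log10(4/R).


4/R = 4/329 = 0.0121581
Lp = 109.6 + 10*log10(0.0121581) = 90.449 dB


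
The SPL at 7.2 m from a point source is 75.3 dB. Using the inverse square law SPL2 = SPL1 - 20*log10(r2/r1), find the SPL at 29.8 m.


r2/r1 = 29.8/7.2 = 4.13889
Correction = 20*log10(4.13889) = 12.3377 dB
SPL2 = 75.3 - 12.3377 = 62.962 dB


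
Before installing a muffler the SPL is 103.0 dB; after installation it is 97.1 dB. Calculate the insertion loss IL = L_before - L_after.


Insertion loss = SPL without muffler - SPL with muffler
IL = 103.0 - 97.1 = 5.9 dB


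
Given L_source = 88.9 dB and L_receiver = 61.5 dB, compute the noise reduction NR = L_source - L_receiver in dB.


NR = L_source - L_receiver (difference between source and receiving room levels)
NR = 88.9 - 61.5 = 27.4 dB


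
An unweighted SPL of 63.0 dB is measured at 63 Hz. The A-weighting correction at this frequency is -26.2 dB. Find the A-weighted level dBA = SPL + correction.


A-weighting table: 63 Hz -> -26.2 dB correction
SPL_A = SPL + correction = 63.0 + (-26.2) = 36.8 dBA


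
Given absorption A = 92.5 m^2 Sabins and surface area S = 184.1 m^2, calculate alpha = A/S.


Absorption coefficient = absorbed power / incident power
alpha = A / S = 92.5 / 184.1 = 0.50244


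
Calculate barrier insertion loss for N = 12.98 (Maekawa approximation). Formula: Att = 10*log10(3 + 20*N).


3 + 20*N = 3 + 20*12.98 = 262.6
Att = 10*log10(262.6) = 24.193 dB


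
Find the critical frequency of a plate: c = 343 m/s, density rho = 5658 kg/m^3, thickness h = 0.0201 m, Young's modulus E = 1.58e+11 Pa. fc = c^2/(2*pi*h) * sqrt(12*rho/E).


12*rho/E = 12*5658/1.58e+11 = 4.29722e-07
sqrt(12*rho/E) = sqrt(4.29722e-07) = 0.000655532
c^2/(2*pi*h) = 343^2/(2*pi*0.0201) = 931563
fc = 931563 * 0.000655532 = 610.67 Hz


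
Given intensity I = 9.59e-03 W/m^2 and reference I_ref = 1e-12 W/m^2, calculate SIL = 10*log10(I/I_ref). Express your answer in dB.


I / I_ref = 9.59e-03 / 1e-12 = 9.59e+09
SIL = 10 * log10(9.59e+09) = 99.818 dB


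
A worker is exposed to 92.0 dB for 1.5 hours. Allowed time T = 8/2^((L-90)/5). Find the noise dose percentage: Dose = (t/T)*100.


T_allowed = 8 / 2^((92.0 - 90)/5) = 6.06287 hr
Dose = 1.5 / 6.06287 * 100 = 24.741 %


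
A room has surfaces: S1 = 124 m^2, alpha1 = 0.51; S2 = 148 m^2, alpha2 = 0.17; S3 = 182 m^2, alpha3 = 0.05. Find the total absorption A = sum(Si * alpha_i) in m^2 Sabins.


124 * 0.51 = 63.24
148 * 0.17 = 25.16
182 * 0.05 = 9.1
A_total = 63.24 + 25.16 + 9.1 = 97.5 m^2


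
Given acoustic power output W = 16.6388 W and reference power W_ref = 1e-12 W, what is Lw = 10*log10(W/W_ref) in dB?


W / W_ref = 16.6388 / 1e-12 = 1.66388e+13
Lw = 10 * log10(1.66388e+13) = 132.21 dB


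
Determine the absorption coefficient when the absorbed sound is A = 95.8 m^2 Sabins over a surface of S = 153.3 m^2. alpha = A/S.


Absorption coefficient = absorbed power / incident power
alpha = A / S = 95.8 / 153.3 = 0.62492


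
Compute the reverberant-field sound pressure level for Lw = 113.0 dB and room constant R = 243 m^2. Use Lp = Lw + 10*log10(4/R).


4/R = 4/243 = 0.0164609
Lp = 113.0 + 10*log10(0.0164609) = 95.165 dB


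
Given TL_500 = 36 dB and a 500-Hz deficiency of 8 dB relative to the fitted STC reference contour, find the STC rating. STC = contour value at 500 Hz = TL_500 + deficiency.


By ASTM E413, STC = value of the fitted reference contour at 500 Hz.
Contour value at 500 Hz = TL_500 + deficiency = 36 + 8 = 44
STC = 44


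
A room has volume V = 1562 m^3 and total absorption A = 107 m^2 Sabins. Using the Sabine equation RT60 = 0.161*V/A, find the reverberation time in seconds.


RT60 = 0.161 * 1562 / 107 = 2.3503 s


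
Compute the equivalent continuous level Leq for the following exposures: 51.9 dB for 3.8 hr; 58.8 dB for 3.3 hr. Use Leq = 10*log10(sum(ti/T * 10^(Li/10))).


T_total = 3.8 + 3.3 = 7.1 hr
(3.8/7.1) * 10^(51.9/10) = 82894.4
(3.3/7.1) * 10^(58.8/10) = 352578
Sum = 82894.4 + 352578 = 435472
Leq = 10*log10(435472) = 56.39 dB


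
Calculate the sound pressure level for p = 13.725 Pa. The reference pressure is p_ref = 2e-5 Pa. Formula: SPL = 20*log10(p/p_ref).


p / p_ref = 13.725 / 2e-5 = 686250
SPL = 20 * log10(686250) = 116.73 dB


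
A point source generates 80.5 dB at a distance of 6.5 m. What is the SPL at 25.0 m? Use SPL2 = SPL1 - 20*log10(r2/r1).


r2/r1 = 25.0/6.5 = 3.84615
Correction = 20*log10(3.84615) = 11.7005 dB
SPL2 = 80.5 - 11.7005 = 68.799 dB


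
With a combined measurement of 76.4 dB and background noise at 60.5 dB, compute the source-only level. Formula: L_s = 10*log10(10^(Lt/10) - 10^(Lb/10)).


10^(76.4/10) = 4.36516e+07
10^(60.5/10) = 1.12202e+06
Difference = 4.36516e+07 - 1.12202e+06 = 4.25296e+07
L_source = 10*log10(4.25296e+07) = 76.287 dB


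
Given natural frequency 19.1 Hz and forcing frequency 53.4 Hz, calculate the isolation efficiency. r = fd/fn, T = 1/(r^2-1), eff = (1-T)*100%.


r = 53.4 / 19.1 = 2.79581
r^2 - 1 = 2.79581^2 - 1 = 6.81655
T = 1/6.81655 = 0.146702
Efficiency = (1 - 0.146702)*100 = 85.33 %


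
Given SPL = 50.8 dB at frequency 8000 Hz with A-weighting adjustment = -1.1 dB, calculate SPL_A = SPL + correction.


A-weighting table: 8000 Hz -> -1.1 dB correction
SPL_A = SPL + correction = 50.8 + (-1.1) = 49.7 dBA


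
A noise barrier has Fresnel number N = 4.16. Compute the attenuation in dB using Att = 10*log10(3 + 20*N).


3 + 20*N = 3 + 20*4.16 = 86.2
Att = 10*log10(86.2) = 19.355 dB


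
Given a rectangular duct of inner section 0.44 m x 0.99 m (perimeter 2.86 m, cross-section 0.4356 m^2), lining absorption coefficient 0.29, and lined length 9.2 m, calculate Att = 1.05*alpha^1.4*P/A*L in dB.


alpha^1.4 = 0.29^1.4 = 0.176749
Attenuation rate = 1.05 * alpha^1.4 * P / A
= 1.05 * 0.176749 * 2.86 / 0.4356 = 1.2185 dB/m
Total Att = 1.2185 * 9.2 = 11.21 dB


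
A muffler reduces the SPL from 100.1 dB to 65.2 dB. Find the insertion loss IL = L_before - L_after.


Insertion loss = SPL without muffler - SPL with muffler
IL = 100.1 - 65.2 = 34.9 dB


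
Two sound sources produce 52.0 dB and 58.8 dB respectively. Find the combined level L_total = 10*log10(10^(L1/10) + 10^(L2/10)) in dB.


10^(52.0/10) = 158489
10^(58.8/10) = 758578
Sum = 158489 + 758578 = 917067
L_total = 10*log10(917067) = 59.624 dB


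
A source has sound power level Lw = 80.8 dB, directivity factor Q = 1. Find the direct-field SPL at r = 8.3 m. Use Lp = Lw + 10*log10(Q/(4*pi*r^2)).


4*pi*r^2 = 4*pi*8.3^2 = 865.697 m^2
Q / (4*pi*r^2) = 1 / 865.697 = 0.00115514
Lp = 80.8 + 10*log10(0.00115514) = 51.426 dB


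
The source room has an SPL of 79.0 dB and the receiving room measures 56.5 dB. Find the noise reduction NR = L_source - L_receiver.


NR = L_source - L_receiver (difference between source and receiving room levels)
NR = 79.0 - 56.5 = 22.5 dB


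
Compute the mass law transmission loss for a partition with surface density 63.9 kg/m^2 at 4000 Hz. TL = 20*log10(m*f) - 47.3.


m * f = 63.9 * 4000 = 255600
20*log10(255600) = 108.151 dB
TL = 108.151 - 47.3 = 60.851 dB


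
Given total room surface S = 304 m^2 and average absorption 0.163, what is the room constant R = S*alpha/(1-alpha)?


R = 304 * 0.163 / (1 - 0.163) = 59.202 m^2


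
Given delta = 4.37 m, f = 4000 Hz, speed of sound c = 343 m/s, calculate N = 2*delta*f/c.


N = 2*delta*f/c = 2*delta/lambda, where lambda = c/f
lambda = 343 / 4000 = 0.08575 m
N = 2 * 4.37 / 0.08575 = 101.92


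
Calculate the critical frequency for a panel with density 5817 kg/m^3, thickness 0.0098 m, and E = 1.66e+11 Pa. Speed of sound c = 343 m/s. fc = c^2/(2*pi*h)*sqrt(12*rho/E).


12*rho/E = 12*5817/1.66e+11 = 4.20506e-07
sqrt(12*rho/E) = sqrt(4.20506e-07) = 0.000648464
c^2/(2*pi*h) = 343^2/(2*pi*0.0098) = 1.91066e+06
fc = 1.91066e+06 * 0.000648464 = 1239 Hz


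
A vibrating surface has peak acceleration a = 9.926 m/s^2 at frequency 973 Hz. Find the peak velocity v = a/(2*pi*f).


omega = 2*pi*f = 2*pi*973 = 6113.54 rad/s
v = a / omega = 9.926 / 6113.54 = 0.0016236 m/s


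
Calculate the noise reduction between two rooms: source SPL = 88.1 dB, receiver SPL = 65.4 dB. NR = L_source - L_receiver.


NR = L_source - L_receiver (difference between source and receiving room levels)
NR = 88.1 - 65.4 = 22.7 dB


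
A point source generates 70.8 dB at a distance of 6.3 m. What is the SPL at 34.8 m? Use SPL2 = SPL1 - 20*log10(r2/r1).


r2/r1 = 34.8/6.3 = 5.52381
Correction = 20*log10(5.52381) = 14.8448 dB
SPL2 = 70.8 - 14.8448 = 55.955 dB


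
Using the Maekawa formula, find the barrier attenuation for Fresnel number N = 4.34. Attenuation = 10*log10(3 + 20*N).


3 + 20*N = 3 + 20*4.34 = 89.8
Att = 10*log10(89.8) = 19.533 dB
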